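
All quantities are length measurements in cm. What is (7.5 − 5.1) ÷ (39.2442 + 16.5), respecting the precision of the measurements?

7.5 − 5.1 = 2.4, limited to 1 d.p. → 2 s.f.; 39.2442 + 16.5 = 55.7442, limited to 1 d.p. → 3 s.f.
Carrying full precision, 2.4 ÷ 55.7442 = 0.0430538064947…; keep min(2, 3) = 2 s.f.
Rounded to 2 significant figures: 0.043.

0.043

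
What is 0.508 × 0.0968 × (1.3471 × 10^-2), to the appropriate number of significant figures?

6.62 × 10^-4

0.508 × 0.0968 × (1.3471 × 10^-2) = 0.0006624283424
Multiplication/division keeps the fewest significant figures: 0.508 → 3 s.f., 0.0968 → 3 s.f., 1.3471 × 10^-2 → 5 s.f.; limit is 3.
Rounded to 3 significant figures: 6.62 × 10^-4.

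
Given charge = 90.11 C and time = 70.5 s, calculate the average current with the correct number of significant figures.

1.28 A

average current = 90.11 C ÷ 70.5 s = 1.27815602837… A.
90.11 has 4 significant figures; 70.5 has 3.
Division/multiplication keeps the fewest: 3 significant figures.
Rounded: 1.28 A.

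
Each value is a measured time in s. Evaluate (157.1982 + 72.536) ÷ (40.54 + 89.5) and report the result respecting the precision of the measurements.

1.767

157.1982 + 72.536 = 229.7342, limited to 3 d.p. → 6 s.f.; 40.54 + 89.5 = 130.04, limited to 1 d.p. → 4 s.f.
Carrying full precision, 229.7342 ÷ 130.04 = 1.76664257152…; keep min(6, 4) = 4 s.f.
Rounded to 4 significant figures: 1.767.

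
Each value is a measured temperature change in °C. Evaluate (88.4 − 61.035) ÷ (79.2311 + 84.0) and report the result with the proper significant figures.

0.168

88.4 − 61.035 = 27.365, limited to 1 d.p. → 3 s.f.; 79.2311 + 84.0 = 163.2311, limited to 1 d.p. → 4 s.f.
Carrying full precision, 27.365 ÷ 163.2311 = 0.16764574888…; keep min(3, 4) = 3 s.f.
Rounded to 3 significant figures: 0.168.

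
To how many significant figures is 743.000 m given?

743.000: trailing zeros after a decimal point are significant.

6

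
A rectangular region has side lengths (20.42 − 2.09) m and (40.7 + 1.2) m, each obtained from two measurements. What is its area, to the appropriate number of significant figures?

768 m²

20.42 − 2.09 = 18.33, limited to 2 d.p. → 4 s.f.; 40.7 + 1.2 = 41.9, limited to 1 d.p. → 3 s.f.
Carrying full precision, 18.33 × 41.9 = 768.027; keep min(4, 3) = 3 s.f.
Rounded to 3 significant figures: 768 m².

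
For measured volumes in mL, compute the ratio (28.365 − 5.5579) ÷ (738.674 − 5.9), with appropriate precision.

28.365 − 5.5579 = 22.8071, limited to 3 d.p. → 5 s.f.; 738.674 − 5.9 = 732.774, limited to 1 d.p. → 4 s.f.
Carrying full precision, 22.8071 ÷ 732.774 = 0.0311243302846…; keep min(5, 4) = 4 s.f.
Rounded to 4 significant figures: 0.03112.

0.03112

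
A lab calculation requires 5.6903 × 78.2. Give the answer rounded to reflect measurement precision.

4.45 × 10²

5.6903 × 78.2 = 444.98146
Multiplication/division keeps the fewest significant figures: 5.6903 → 5 s.f., 78.2 → 3 s.f.; limit is 3.
Rounded to 3 significant figures: 4.45 × 10².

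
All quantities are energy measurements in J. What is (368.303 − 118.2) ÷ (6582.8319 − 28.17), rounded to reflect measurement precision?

3.816 × 10^-2

368.303 − 118.2 = 250.103, limited to 1 d.p. → 4 s.f.; 6582.8319 − 28.17 = 6554.6619, limited to 2 d.p. → 6 s.f.
Carrying full precision, 250.103 ÷ 6554.6619 = 0.0381565065927…; keep min(4, 6) = 4 s.f.
Rounded to 4 significant figures: 3.816 × 10^-2.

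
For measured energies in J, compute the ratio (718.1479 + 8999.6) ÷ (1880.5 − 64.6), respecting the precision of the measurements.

5.3515

718.1479 + 8999.6 = 9717.7479, limited to 1 d.p. → 5 s.f.; 1880.5 − 64.6 = 1815.9, limited to 1 d.p. → 5 s.f.
Carrying full precision, 9717.7479 ÷ 1815.9 = 5.3514774492…; keep min(5, 5) = 5 s.f.
Rounded to 5 significant figures: 5.3515.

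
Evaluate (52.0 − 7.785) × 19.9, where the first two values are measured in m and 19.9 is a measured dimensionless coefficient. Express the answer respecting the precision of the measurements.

52.0 m − 7.785 m = 44.215 m; the difference is limited to 1 decimal place (3 s.f.).
Carrying full precision, 44.215 × 19.9 = 879.8785 m; 19.9 has 3 s.f., so the result keeps min(3, 3) = 3 s.f.
Rounded to 3 significant figures: 8.80 × 10² m.

8.80 × 10² m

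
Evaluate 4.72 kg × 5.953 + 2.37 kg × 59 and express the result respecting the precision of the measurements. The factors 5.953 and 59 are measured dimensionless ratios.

4.72 × 5.953 = 28.09816 → 28.1 kg (3 s.f., last digit at the 10^-1 place).
2.37 × 59 = 139.83 → 1.4 × 10² kg (2 s.f., last digit at the 10^1 place).
Sum: 167.92816 kg; keep the coarser place, 10^1.
Result: 1.7 × 10² kg.

1.7 × 10² kg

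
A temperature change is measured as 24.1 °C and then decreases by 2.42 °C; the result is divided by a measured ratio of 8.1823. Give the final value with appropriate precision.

24.1 °C − 2.42 °C = 21.68 °C; the difference is limited to 1 decimal place (3 s.f.).
Carrying full precision, 21.68 ÷ 8.1823 = 2.6496217445… °C; 8.1823 has 5 s.f., so the result keeps min(3, 5) = 3 s.f.
Rounded to 3 significant figures: 2.65 °C.

2.65 °C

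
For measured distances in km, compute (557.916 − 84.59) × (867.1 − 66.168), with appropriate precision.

557.916 − 84.59 = 473.326, limited to 2 d.p. → 5 s.f.; 867.1 − 66.168 = 800.932, limited to 1 d.p. → 4 s.f.
Carrying full precision, 473.326 × 800.932 = 379101.939832; keep min(5, 4) = 4 s.f.
Rounded to 4 significant figures: 3.791 × 10^5 km².

3.791 × 10^5 km²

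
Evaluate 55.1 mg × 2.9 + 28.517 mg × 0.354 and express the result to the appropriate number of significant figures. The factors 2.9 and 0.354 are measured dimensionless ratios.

1.7 × 10² mg

55.1 × 2.9 = 159.79 → 1.6 × 10² mg (2 s.f., last digit at the 10^1 place).
28.517 × 0.354 = 10.095018 → 10.1 mg (3 s.f., last digit at the 10^-1 place).
Sum: 169.885018 mg; keep the coarser place, 10^1.
Result: 1.7 × 10² mg.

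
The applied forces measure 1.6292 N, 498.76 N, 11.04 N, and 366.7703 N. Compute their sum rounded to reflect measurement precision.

878.20 N

1.6292 N + 498.76 N + 11.04 N + 366.7703 N = 878.1995 N.
Addition/subtraction keeps the fewest decimal places: 1.6292 → 4 decimal places, 498.76 → 2 decimal places, 11.04 → 2 decimal places, 366.7703 → 4 decimal places; limit is 2.
Rounded to 2 decimal places: 878.20 N.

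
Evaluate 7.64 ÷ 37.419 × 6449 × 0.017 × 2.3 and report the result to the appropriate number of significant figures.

7.64 ÷ 37.419 × 6449 × 0.017 × 2.3 = 51.4837669633…
Multiplication/division keeps the fewest significant figures: 7.64 → 3 s.f., 37.419 → 5 s.f., 6449 → 4 s.f., 0.017 → 2 s.f., 2.3 → 2 s.f.; limit is 2.
Rounded to 2 significant figures: 51.

51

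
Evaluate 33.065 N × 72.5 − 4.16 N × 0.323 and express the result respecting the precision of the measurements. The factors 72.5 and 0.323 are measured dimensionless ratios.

2.40 × 10^3 N

33.065 × 72.5 = 2397.2125 → 2.40 × 10^3 N (3 s.f., last digit at the 10^1 place).
4.16 × 0.323 = 1.34368 → 1.34 N (3 s.f., last digit at the 10^-2 place).
Difference: 2395.86882 N; keep the coarser place, 10^1.
Result: 2.40 × 10^3 N.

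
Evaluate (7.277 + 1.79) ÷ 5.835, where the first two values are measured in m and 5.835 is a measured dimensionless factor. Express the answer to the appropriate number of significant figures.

1.55 m

7.277 m + 1.79 m = 9.067 m; the sum is limited to 2 decimal places (3 s.f.).
Carrying full precision, 9.067 ÷ 5.835 = 1.55389888603… m; 5.835 has 4 s.f., so the result keeps min(3, 4) = 3 s.f.
Rounded to 3 significant figures: 1.55 m.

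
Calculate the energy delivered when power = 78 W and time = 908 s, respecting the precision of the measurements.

7.1 × 10^4 J

energy delivered = 78 W × 908 s = 70824 J.
78 has 2 significant figures; 908 has 3.
Division/multiplication keeps the fewest: 2 significant figures.
Rounded: 7.1 × 10^4 J.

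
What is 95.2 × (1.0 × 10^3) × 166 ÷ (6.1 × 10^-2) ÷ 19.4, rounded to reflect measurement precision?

95.2 × (1.0 × 10^3) × 166 ÷ (6.1 × 10^-2) ÷ 19.4 = 13354064.5597…
Multiplication/division keeps the fewest significant figures: 95.2 → 3 s.f., 1.0 × 10^3 → 2 s.f., 166 → 3 s.f., 6.1 × 10^-2 → 2 s.f., 19.4 → 3 s.f.; limit is 2.
Rounded to 2 significant figures: 1.3 × 10^7.

1.3 × 10^7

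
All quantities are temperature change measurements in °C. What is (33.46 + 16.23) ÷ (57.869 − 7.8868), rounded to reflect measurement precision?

33.46 + 16.23 = 49.69, limited to 2 d.p. → 4 s.f.; 57.869 − 7.8868 = 49.9822, limited to 3 d.p. → 5 s.f.
Carrying full precision, 49.69 ÷ 49.9822 = 0.994153918795…; keep min(4, 5) = 4 s.f.
Rounded to 4 significant figures: 0.9942.

0.9942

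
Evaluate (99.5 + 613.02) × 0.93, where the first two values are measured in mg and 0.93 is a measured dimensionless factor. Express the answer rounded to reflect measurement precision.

99.5 mg + 613.02 mg = 712.52 mg; the sum is limited to 1 decimal place (4 s.f.).
Carrying full precision, 712.52 × 0.93 = 662.6436 mg; 0.93 has 2 s.f., so the result keeps min(4, 2) = 2 s.f.
Rounded to 2 significant figures: 6.6 × 10^2 mg.

6.6 × 10^2 mg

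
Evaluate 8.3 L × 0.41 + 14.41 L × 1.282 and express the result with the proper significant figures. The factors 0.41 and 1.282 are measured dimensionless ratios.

8.3 × 0.41 = 3.403 → 3.4 L (2 s.f., last digit at the 10^-1 place).
14.41 × 1.282 = 18.47362 → 18.47 L (4 s.f., last digit at the 10^-2 place).
Sum: 21.87662 L; keep the coarser place, 10^-1.
Result: 21.9 L.

21.9 L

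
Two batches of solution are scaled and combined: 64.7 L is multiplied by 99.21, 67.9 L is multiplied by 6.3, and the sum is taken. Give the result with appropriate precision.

64.7 × 99.21 = 6418.887 → 6.42 × 10^3 L (3 s.f., last digit at the 10^1 place).
67.9 × 6.3 = 427.77 → 4.3 × 10^2 L (2 s.f., last digit at the 10^1 place).
Sum: 6846.657 L; keep the coarser place, 10^1.
Result: 6.85 × 10^3 L.

6.85 × 10^3 L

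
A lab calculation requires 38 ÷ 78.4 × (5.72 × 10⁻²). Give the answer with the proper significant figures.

0.028

38 ÷ 78.4 × (5.72 × 10⁻²) = 0.0277244897959…
Multiplication/division keeps the fewest significant figures: 38 → 2 s.f., 78.4 → 3 s.f., 5.72 × 10⁻² → 3 s.f.; limit is 2.
Rounded to 2 significant figures: 0.028.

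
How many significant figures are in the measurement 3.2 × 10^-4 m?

3.2 × 10^-4: in scientific notation every digit of the coefficient is significant.

2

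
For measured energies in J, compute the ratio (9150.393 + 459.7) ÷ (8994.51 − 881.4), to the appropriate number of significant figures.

9150.393 + 459.7 = 9610.093, limited to 1 d.p. → 5 s.f.; 8994.51 − 881.4 = 8113.11, limited to 1 d.p. → 5 s.f.
Carrying full precision, 9610.093 ÷ 8113.11 = 1.1845140766…; keep min(5, 5) = 5 s.f.
Rounded to 5 significant figures: 1.1845.

1.1845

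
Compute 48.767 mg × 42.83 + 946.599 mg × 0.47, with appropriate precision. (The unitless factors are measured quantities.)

48.767 × 42.83 = 2088.69061 → 2089 mg (4 s.f., last digit at the 10^0 place).
946.599 × 0.47 = 444.90153 → 4.4 × 10² mg (2 s.f., last digit at the 10^1 place).
Sum: 2533.59214 mg; keep the coarser place, 10^1.
Result: 2.53 × 10³ mg.

2.53 × 10³ mg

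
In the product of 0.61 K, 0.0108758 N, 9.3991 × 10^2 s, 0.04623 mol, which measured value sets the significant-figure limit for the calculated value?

0.61 K

0.61 K → 2 s.f.; 0.0108758 N → 6 s.f.; 9.3991 × 10^2 s → 5 s.f.; 0.04623 mol → 4 s.f.
The fewest is 2 significant figures, from 0.61 K.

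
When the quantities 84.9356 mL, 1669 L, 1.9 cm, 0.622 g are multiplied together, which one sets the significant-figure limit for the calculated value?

1.9 cm

84.9356 mL → 6 s.f.; 1669 L → 4 s.f.; 1.9 cm → 2 s.f.; 0.622 g → 3 s.f.
The fewest is 2 significant figures, from 1.9 cm.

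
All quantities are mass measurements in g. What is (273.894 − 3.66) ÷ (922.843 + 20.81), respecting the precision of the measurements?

273.894 − 3.66 = 270.234, limited to 2 d.p. → 5 s.f.; 922.843 + 20.81 = 943.653, limited to 2 d.p. → 5 s.f.
Carrying full precision, 270.234 ÷ 943.653 = 0.286370095787…; keep min(5, 5) = 5 s.f.
Rounded to 5 significant figures: 0.28637.

0.28637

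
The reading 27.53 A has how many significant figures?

4

27.53: every digit is nonzero and significant.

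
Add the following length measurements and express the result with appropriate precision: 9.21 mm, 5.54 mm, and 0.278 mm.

15.03 mm

9.21 mm + 5.54 mm + 0.278 mm = 15.028 mm.
Addition/subtraction keeps the fewest decimal places: 9.21 → 2 decimal places, 5.54 → 2 decimal places, 0.278 → 3 decimal places; limit is 2.
Rounded to 2 decimal places: 15.03 mm.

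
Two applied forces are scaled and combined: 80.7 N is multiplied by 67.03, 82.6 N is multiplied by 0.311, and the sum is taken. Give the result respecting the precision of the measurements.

80.7 × 67.03 = 5409.321 → 5.41 × 10³ N (3 s.f., last digit at the 10^1 place).
82.6 × 0.311 = 25.6886 → 25.7 N (3 s.f., last digit at the 10^-1 place).
Sum: 5435.0096 N; keep the coarser place, 10^1.
Result: 5.44 × 10³ N.

5.44 × 10³ N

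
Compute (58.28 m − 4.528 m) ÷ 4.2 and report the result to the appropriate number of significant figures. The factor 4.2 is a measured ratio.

13 m

58.28 m − 4.528 m = 53.752 m; the difference is limited to 2 decimal places (4 s.f.).
Carrying full precision, 53.752 ÷ 4.2 = 12.7980952381… m; 4.2 has 2 s.f., so the result keeps min(4, 2) = 2 s.f.
Rounded to 2 significant figures: 13 m.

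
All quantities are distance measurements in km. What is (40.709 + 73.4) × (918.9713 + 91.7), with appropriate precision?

40.709 + 73.4 = 114.109, limited to 1 d.p. → 4 s.f.; 918.9713 + 91.7 = 1010.6713, limited to 1 d.p. → 5 s.f.
Carrying full precision, 114.109 × 1010.6713 = 115326.691372…; keep min(4, 5) = 4 s.f.
Rounded to 4 significant figures: 1.153 × 10⁵ km².

1.153 × 10⁵ km²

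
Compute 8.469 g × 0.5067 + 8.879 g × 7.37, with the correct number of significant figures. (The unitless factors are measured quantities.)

69.7 g

8.469 × 0.5067 = 4.2912423 → 4.291 g (4 s.f., last digit at the 10^-3 place).
8.879 × 7.37 = 65.43823 → 65.4 g (3 s.f., last digit at the 10^-1 place).
Sum: 69.7294723 g; keep the coarser place, 10^-1.
Result: 69.7 g.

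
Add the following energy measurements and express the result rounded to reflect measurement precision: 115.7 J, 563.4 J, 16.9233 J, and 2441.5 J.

115.7 J + 563.4 J + 16.9233 J + 2441.5 J = 3137.5233 J.
Addition/subtraction keeps the fewest decimal places: 115.7 → 1 decimal place, 563.4 → 1 decimal place, 16.9233 → 4 decimal places, 2441.5 → 1 decimal place; limit is 1.
Rounded to 1 decimal place: 3137.5 J.

3137.5 J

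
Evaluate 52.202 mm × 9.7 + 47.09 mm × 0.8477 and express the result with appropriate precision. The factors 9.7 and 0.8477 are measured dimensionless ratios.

52.202 × 9.7 = 506.3594 → 5.1 × 10^2 mm (2 s.f., last digit at the 10^1 place).
47.09 × 0.8477 = 39.918193 → 39.92 mm (4 s.f., last digit at the 10^-2 place).
Sum: 546.277593 mm; keep the coarser place, 10^1.
Result: 5.5 × 10^2 mm.

5.5 × 10^2 mm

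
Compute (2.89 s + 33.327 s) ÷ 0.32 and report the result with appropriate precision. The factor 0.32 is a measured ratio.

2.89 s + 33.327 s = 36.217 s; the sum is limited to 2 decimal places (4 s.f.).
Carrying full precision, 36.217 ÷ 0.32 = 113.178125 s; 0.32 has 2 s.f., so the result keeps min(4, 2) = 2 s.f.
Rounded to 2 significant figures: 1.1 × 10² s.

1.1 × 10² s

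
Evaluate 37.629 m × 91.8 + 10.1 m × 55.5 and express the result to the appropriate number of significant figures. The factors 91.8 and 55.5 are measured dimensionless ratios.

37.629 × 91.8 = 3454.3422 → 3.45 × 10³ m (3 s.f., last digit at the 10^1 place).
10.1 × 55.5 = 560.55 → 561 m (3 s.f., last digit at the 10^0 place).
Sum: 4014.8922 m; keep the coarser place, 10^1.
Result: 4.01 × 10³ m.

4.01 × 10³ m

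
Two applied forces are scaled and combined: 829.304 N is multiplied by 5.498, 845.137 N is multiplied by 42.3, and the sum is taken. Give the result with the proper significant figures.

829.304 × 5.498 = 4559.513392 → 4.560 × 10³ N (4 s.f., last digit at the 10^0 place).
845.137 × 42.3 = 35749.2951 → 3.57 × 10⁴ N (3 s.f., last digit at the 10^2 place).
Sum: 40308.808492 N; keep the coarser place, 10^2.
Result: 4.03 × 10⁴ N.

4.03 × 10⁴ N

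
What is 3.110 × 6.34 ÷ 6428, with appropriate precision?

3.110 × 6.34 ÷ 6428 = 0.003067423771…
Multiplication/division keeps the fewest significant figures: 3.110 → 4 s.f., 6.34 → 3 s.f., 6428 → 4 s.f.; limit is 3.
Rounded to 3 significant figures: 0.00307.

0.00307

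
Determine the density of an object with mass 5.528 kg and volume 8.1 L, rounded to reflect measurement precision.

density = 5.528 kg ÷ 8.1 L = 0.682469135802… kg/L.
5.528 has 4 significant figures; 8.1 has 2.
Division/multiplication keeps the fewest: 2 significant figures.
Rounded: 0.68 kg/L.

0.68 kg/L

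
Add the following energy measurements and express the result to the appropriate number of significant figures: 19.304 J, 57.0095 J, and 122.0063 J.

198.320 J

19.304 J + 57.0095 J + 122.0063 J = 198.3198 J.
Addition/subtraction keeps the fewest decimal places: 19.304 → 3 decimal places, 57.0095 → 4 decimal places, 122.0063 → 4 decimal places; limit is 3.
Rounded to 3 decimal places: 198.320 J.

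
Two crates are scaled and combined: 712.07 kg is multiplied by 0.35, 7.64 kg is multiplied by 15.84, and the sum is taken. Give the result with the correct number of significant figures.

712.07 × 0.35 = 249.2245 → 2.5 × 10² kg (2 s.f., last digit at the 10^1 place).
7.64 × 15.84 = 121.0176 → 121 kg (3 s.f., last digit at the 10^0 place).
Sum: 370.2421 kg; keep the coarser place, 10^1.
Result: 3.7 × 10² kg.

3.7 × 10² kg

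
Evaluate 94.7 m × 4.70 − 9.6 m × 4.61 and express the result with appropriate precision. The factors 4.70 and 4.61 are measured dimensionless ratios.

401 m

94.7 × 4.70 = 445.09 → 4.45 × 10² m (3 s.f., last digit at the 10^0 place).
9.6 × 4.61 = 44.256 → 44 m (2 s.f., last digit at the 10^0 place).
Difference: 400.834 m; keep the coarser place, 10^0.
Result: 401 m.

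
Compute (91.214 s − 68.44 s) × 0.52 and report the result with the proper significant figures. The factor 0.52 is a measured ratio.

12 s

91.214 s − 68.44 s = 22.774 s; the difference is limited to 2 decimal places (4 s.f.).
Carrying full precision, 22.774 × 0.52 = 11.84248 s; 0.52 has 2 s.f., so the result keeps min(4, 2) = 2 s.f.
Rounded to 2 significant figures: 12 s.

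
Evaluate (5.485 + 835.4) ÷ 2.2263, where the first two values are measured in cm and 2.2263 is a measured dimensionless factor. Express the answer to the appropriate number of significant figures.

3.777 × 10² cm

5.485 cm + 835.4 cm = 840.885 cm; the sum is limited to 1 decimal place (4 s.f.).
Carrying full precision, 840.885 ÷ 2.2263 = 377.70516103… cm; 2.2263 has 5 s.f., so the result keeps min(4, 5) = 4 s.f.
Rounded to 4 significant figures: 3.777 × 10² cm.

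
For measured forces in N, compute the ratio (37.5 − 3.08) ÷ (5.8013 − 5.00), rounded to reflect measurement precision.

37.5 − 3.08 = 34.42, limited to 1 d.p. → 3 s.f.; 5.8013 − 5.00 = 0.8013, limited to 2 d.p. → 2 s.f.
Carrying full precision, 34.42 ÷ 0.8013 = 42.9551978036…; keep min(3, 2) = 2 s.f.
Rounded to 2 significant figures: 43.

43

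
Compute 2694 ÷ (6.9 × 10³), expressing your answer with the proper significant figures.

0.39

2694 ÷ (6.9 × 10³) = 0.390434782609…
Multiplication/division keeps the fewest significant figures: 2694 → 4 s.f., 6.9 × 10³ → 2 s.f.; limit is 2.
Rounded to 2 significant figures: 0.39.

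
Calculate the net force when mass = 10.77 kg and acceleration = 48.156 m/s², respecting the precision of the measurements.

518.6 N

net force = 10.77 kg × 48.156 m/s² = 518.64012 N.
10.77 has 4 significant figures; 48.156 has 5.
Division/multiplication keeps the fewest: 4 significant figures.
Rounded: 518.6 N.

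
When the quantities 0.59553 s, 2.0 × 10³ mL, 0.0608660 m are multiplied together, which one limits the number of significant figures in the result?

2.0 × 10³ mL

0.59553 s → 5 s.f.; 2.0 × 10³ mL → 2 s.f.; 0.0608660 m → 6 s.f.
The fewest is 2 significant figures, from 2.0 × 10³ mL.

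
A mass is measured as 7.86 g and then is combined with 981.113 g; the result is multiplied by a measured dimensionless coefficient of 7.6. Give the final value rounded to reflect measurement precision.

7.86 g + 981.113 g = 988.973 g; the sum is limited to 2 decimal places (5 s.f.).
Carrying full precision, 988.973 × 7.6 = 7516.1948 g; 7.6 has 2 s.f., so the result keeps min(5, 2) = 2 s.f.
Rounded to 2 significant figures: 7.5 × 10^3 g.

7.5 × 10^3 g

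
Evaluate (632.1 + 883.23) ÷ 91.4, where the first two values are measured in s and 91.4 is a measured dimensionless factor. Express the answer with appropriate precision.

16.6 s

632.1 s + 883.23 s = 1515.33 s; the sum is limited to 1 decimal place (5 s.f.).
Carrying full precision, 1515.33 ÷ 91.4 = 16.5791028446… s; 91.4 has 3 s.f., so the result keeps min(5, 3) = 3 s.f.
Rounded to 3 significant figures: 16.6 s.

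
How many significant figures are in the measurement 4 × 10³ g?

1

4 × 10³: in scientific notation every digit of the coefficient is significant.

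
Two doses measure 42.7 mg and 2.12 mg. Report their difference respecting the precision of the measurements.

40.6 mg

42.7 mg − 2.12 mg = 40.58 mg.
Addition/subtraction keeps the fewest decimal places: 42.7 → 1 decimal place, 2.12 → 2 decimal places; limit is 1.
Rounded to 1 decimal place: 40.6 mg.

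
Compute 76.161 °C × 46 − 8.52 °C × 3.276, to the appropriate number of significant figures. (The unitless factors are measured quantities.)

3.5 × 10^3 °C

76.161 × 46 = 3503.406 → 3.5 × 10^3 °C (2 s.f., last digit at the 10^2 place).
8.52 × 3.276 = 27.91152 → 27.9 °C (3 s.f., last digit at the 10^-1 place).
Difference: 3475.49448 °C; keep the coarser place, 10^2.
Result: 3.5 × 10^3 °C.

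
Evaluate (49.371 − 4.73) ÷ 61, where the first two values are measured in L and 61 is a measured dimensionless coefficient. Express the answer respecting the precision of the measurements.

7.3 × 10^-1 L

49.371 L − 4.73 L = 44.641 L; the difference is limited to 2 decimal places (4 s.f.).
Carrying full precision, 44.641 ÷ 61 = 0.731819672131… L; 61 has 2 s.f., so the result keeps min(4, 2) = 2 s.f.
Rounded to 2 significant figures: 7.3 × 10^-1 L.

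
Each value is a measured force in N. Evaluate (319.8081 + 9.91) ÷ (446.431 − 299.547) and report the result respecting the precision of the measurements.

319.8081 + 9.91 = 329.7181, limited to 2 d.p. → 5 s.f.; 446.431 − 299.547 = 146.884, limited to 3 d.p. → 6 s.f.
Carrying full precision, 329.7181 ÷ 146.884 = 2.24475164075…; keep min(5, 6) = 5 s.f.
Rounded to 5 significant figures: 2.2448.

2.2448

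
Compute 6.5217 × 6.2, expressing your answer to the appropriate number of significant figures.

6.5217 × 6.2 = 40.43454
Multiplication/division keeps the fewest significant figures: 6.5217 → 5 s.f., 6.2 → 2 s.f.; limit is 2.
Rounded to 2 significant figures: 40.

40.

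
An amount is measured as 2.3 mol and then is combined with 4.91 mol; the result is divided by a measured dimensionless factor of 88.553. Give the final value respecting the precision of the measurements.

0.081 mol

2.3 mol + 4.91 mol = 7.21 mol; the sum is limited to 1 decimal place (2 s.f.).
Carrying full precision, 7.21 ÷ 88.553 = 0.081420166454… mol; 88.553 has 5 s.f., so the result keeps min(2, 5) = 2 s.f.
Rounded to 2 significant figures: 0.081 mol.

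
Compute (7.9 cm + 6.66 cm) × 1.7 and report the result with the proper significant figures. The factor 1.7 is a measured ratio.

7.9 cm + 6.66 cm = 14.56 cm; the sum is limited to 1 decimal place (3 s.f.).
Carrying full precision, 14.56 × 1.7 = 24.752 cm; 1.7 has 2 s.f., so the result keeps min(3, 2) = 2 s.f.
Rounded to 2 significant figures: 25 cm.

25 cm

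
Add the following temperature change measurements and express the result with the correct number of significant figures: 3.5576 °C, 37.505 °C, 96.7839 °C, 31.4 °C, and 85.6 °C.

3.5576 °C + 37.505 °C + 96.7839 °C + 31.4 °C + 85.6 °C = 254.8465 °C.
Addition/subtraction keeps the fewest decimal places: 3.5576 → 4 decimal places, 37.505 → 3 decimal places, 96.7839 → 4 decimal places, 31.4 → 1 decimal place, 85.6 → 1 decimal place; limit is 1.
Rounded to 1 decimal place: 254.8 °C.

254.8 °C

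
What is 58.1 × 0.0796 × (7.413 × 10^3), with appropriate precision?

58.1 × 0.0796 × (7.413 × 10^3) = 34283.34588
Multiplication/division keeps the fewest significant figures: 58.1 → 3 s.f., 0.0796 → 3 s.f., 7.413 × 10^3 → 4 s.f.; limit is 3.
Rounded to 3 significant figures: 3.43 × 10^4.

3.43 × 10^4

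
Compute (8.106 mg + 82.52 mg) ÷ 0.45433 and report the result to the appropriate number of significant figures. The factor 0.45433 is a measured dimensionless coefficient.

199.5 mg

8.106 mg + 82.52 mg = 90.626 mg; the sum is limited to 2 decimal places (4 s.f.).
Carrying full precision, 90.626 ÷ 0.45433 = 199.471749609… mg; 0.45433 has 5 s.f., so the result keeps min(4, 5) = 4 s.f.
Rounded to 4 significant figures: 199.5 mg.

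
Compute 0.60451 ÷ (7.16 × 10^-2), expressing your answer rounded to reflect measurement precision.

8.44

0.60451 ÷ (7.16 × 10^-2) = 8.44287709497…
Multiplication/division keeps the fewest significant figures: 0.60451 → 5 s.f., 7.16 × 10^-2 → 3 s.f.; limit is 3.
Rounded to 3 significant figures: 8.44.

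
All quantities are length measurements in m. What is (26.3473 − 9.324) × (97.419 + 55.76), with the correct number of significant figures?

2607.6 m²

26.3473 − 9.324 = 17.0233, limited to 3 d.p. → 5 s.f.; 97.419 + 55.76 = 153.179, limited to 2 d.p. → 5 s.f.
Carrying full precision, 17.0233 × 153.179 = 2607.6120707; keep min(5, 5) = 5 s.f.
Rounded to 5 significant figures: 2607.6 m².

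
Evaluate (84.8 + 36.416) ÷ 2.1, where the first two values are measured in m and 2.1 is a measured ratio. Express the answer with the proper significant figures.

58 m

84.8 m + 36.416 m = 121.216 m; the sum is limited to 1 decimal place (4 s.f.).
Carrying full precision, 121.216 ÷ 2.1 = 57.7219047619… m; 2.1 has 2 s.f., so the result keeps min(4, 2) = 2 s.f.
Rounded to 2 significant figures: 58 m.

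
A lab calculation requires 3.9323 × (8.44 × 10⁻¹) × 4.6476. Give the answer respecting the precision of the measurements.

15.4

3.9323 × (8.44 × 10⁻¹) × 4.6476 = 15.4247393131…
Multiplication/division keeps the fewest significant figures: 3.9323 → 5 s.f., 8.44 × 10⁻¹ → 3 s.f., 4.6476 → 5 s.f.; limit is 3.
Rounded to 3 significant figures: 15.4.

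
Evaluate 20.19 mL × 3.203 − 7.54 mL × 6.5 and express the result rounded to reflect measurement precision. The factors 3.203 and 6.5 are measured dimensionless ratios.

20.19 × 3.203 = 64.66857 → 64.67 mL (4 s.f., last digit at the 10^-2 place).
7.54 × 6.5 = 49.01 → 49 mL (2 s.f., last digit at the 10^0 place).
Difference: 15.65857 mL; keep the coarser place, 10^0.
Result: 16 mL.

16 mL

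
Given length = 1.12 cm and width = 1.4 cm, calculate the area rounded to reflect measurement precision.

area = 1.12 cm × 1.4 cm = 1.568 cm².
1.12 has 3 significant figures; 1.4 has 2.
Division/multiplication keeps the fewest: 2 significant figures.
Rounded: 1.6 cm².

1.6 cm²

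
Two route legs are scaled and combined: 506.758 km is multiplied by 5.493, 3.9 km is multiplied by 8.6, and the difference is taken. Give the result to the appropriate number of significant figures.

506.758 × 5.493 = 2783.621694 → 2784 km (4 s.f., last digit at the 10^0 place).
3.9 × 8.6 = 33.54 → 34 km (2 s.f., last digit at the 10^0 place).
Difference: 2750.081694 km; keep the coarser place, 10^0.
Result: 2.750 × 10^3 km.

2.750 × 10^3 km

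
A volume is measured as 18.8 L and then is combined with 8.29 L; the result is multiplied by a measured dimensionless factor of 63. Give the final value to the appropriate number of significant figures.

1.7 × 10^3 L

18.8 L + 8.29 L = 27.09 L; the sum is limited to 1 decimal place (3 s.f.).
Carrying full precision, 27.09 × 63 = 1706.67 L; 63 has 2 s.f., so the result keeps min(3, 2) = 2 s.f.
Rounded to 2 significant figures: 1.7 × 10^3 L.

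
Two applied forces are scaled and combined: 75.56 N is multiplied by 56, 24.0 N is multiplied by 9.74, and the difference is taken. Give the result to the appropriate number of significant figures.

75.56 × 56 = 4231.36 → 4.2 × 10³ N (2 s.f., last digit at the 10^2 place).
24.0 × 9.74 = 233.76 → 234 N (3 s.f., last digit at the 10^0 place).
Difference: 3997.6 N; keep the coarser place, 10^2.
Result: 4.0 × 10³ N.

4.0 × 10³ N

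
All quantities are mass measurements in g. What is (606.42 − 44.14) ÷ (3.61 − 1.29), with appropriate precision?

606.42 − 44.14 = 562.28, limited to 2 d.p. → 5 s.f.; 3.61 − 1.29 = 2.32, limited to 2 d.p. → 3 s.f.
Carrying full precision, 562.28 ÷ 2.32 = 242.362068966…; keep min(5, 3) = 3 s.f.
Rounded to 3 significant figures: 242.

242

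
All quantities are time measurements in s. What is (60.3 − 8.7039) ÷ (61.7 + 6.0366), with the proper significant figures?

60.3 − 8.7039 = 51.5961, limited to 1 d.p. → 3 s.f.; 61.7 + 6.0366 = 67.7366, limited to 1 d.p. → 3 s.f.
Carrying full precision, 51.5961 ÷ 67.7366 = 0.761716708545…; keep min(3, 3) = 3 s.f.
Rounded to 3 significant figures: 0.762.

0.762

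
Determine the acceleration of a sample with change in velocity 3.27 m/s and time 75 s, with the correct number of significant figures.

acceleration = 3.27 m/s ÷ 75 s = 0.0436 m/s².
3.27 has 3 significant figures; 75 has 2.
Division/multiplication keeps the fewest: 2 significant figures.
Rounded: 4.4 × 10⁻² m/s².

4.4 × 10⁻² m/s²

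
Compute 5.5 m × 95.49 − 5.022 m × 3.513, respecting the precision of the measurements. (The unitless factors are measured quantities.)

5.5 × 95.49 = 525.195 → 5.3 × 10² m (2 s.f., last digit at the 10^1 place).
5.022 × 3.513 = 17.642286 → 17.64 m (4 s.f., last digit at the 10^-2 place).
Difference: 507.552714 m; keep the coarser place, 10^1.
Result: 5.1 × 10² m.

5.1 × 10² m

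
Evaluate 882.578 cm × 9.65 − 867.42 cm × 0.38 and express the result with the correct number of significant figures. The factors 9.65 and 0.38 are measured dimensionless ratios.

882.578 × 9.65 = 8516.8777 → 8.52 × 10³ cm (3 s.f., last digit at the 10^1 place).
867.42 × 0.38 = 329.6196 → 3.3 × 10² cm (2 s.f., last digit at the 10^1 place).
Difference: 8187.2581 cm; keep the coarser place, 10^1.
Result: 8.19 × 10³ cm.

8.19 × 10³ cm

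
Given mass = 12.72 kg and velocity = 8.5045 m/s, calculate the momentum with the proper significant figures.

108.2 kg·m/s

momentum = 12.72 kg × 8.5045 m/s = 108.17724 kg·m/s.
12.72 has 4 significant figures; 8.5045 has 5.
Division/multiplication keeps the fewest: 4 significant figures.
Rounded: 108.2 kg·m/s.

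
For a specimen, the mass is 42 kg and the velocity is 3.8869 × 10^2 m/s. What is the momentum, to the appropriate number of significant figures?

1.6 × 10^4 kg·m/s

momentum = 42 kg × 3.8869 × 10^2 m/s = 16324.98 kg·m/s.
42 has 2 significant figures; 3.8869 × 10^2 has 5.
Division/multiplication keeps the fewest: 2 significant figures.
Rounded: 1.6 × 10^4 kg·m/s.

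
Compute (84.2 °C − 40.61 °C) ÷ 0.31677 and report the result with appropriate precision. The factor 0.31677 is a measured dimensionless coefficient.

84.2 °C − 40.61 °C = 43.59 °C; the difference is limited to 1 decimal place (3 s.f.).
Carrying full precision, 43.59 ÷ 0.31677 = 137.607728005… °C; 0.31677 has 5 s.f., so the result keeps min(3, 5) = 3 s.f.
Rounded to 3 significant figures: 138 °C.

138 °C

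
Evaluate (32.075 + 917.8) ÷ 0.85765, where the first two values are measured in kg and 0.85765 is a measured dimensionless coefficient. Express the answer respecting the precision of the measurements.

1108 kg

32.075 kg + 917.8 kg = 949.875 kg; the sum is limited to 1 decimal place (4 s.f.).
Carrying full precision, 949.875 ÷ 0.85765 = 1107.53221011… kg; 0.85765 has 5 s.f., so the result keeps min(4, 5) = 4 s.f.
Rounded to 4 significant figures: 1108 kg.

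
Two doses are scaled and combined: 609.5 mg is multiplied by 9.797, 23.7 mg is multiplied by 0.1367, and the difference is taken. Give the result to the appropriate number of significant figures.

609.5 × 9.797 = 5971.2715 → 5971 mg (4 s.f., last digit at the 10^0 place).
23.7 × 0.1367 = 3.23979 → 3.24 mg (3 s.f., last digit at the 10^-2 place).
Difference: 5968.03171 mg; keep the coarser place, 10^0.
Result: 5968 mg.

5968 mg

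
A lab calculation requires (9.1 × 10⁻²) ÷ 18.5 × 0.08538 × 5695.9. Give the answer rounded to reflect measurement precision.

(9.1 × 10⁻²) ÷ 18.5 × 0.08538 × 5695.9 = 2.39214868768…
Multiplication/division keeps the fewest significant figures: 9.1 × 10⁻² → 2 s.f., 18.5 → 3 s.f., 0.08538 → 4 s.f., 5695.9 → 5 s.f.; limit is 2.
Rounded to 2 significant figures: 2.4.

2.4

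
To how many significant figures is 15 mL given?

2

15: every digit is nonzero and significant.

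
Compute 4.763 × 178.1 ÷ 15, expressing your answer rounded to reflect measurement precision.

4.763 × 178.1 ÷ 15 = 56.5526866667…
Multiplication/division keeps the fewest significant figures: 4.763 → 4 s.f., 178.1 → 4 s.f., 15 → 2 s.f.; limit is 2.
Rounded to 2 significant figures: 57.

57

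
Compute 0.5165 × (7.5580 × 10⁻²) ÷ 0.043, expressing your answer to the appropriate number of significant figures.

0.5165 × (7.5580 × 10⁻²) ÷ 0.043 = 0.907838837209…
Multiplication/division keeps the fewest significant figures: 0.5165 → 4 s.f., 7.5580 × 10⁻² → 5 s.f., 0.043 → 2 s.f.; limit is 2.
Rounded to 2 significant figures: 0.91.

0.91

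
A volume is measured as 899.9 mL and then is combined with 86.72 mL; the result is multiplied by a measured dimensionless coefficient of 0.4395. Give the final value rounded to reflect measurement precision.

433.6 mL

899.9 mL + 86.72 mL = 986.62 mL; the sum is limited to 1 decimal place (4 s.f.).
Carrying full precision, 986.62 × 0.4395 = 433.61949 mL; 0.4395 has 4 s.f., so the result keeps min(4, 4) = 4 s.f.
Rounded to 4 significant figures: 433.6 mL.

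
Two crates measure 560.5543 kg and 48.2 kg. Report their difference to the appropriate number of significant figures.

512.4 kg

560.5543 kg − 48.2 kg = 512.3543 kg.
Addition/subtraction keeps the fewest decimal places: 560.5543 → 4 decimal places, 48.2 → 1 decimal place; limit is 1.
Rounded to 1 decimal place: 512.4 kg.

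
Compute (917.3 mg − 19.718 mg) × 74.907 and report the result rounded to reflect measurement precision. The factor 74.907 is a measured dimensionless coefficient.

6.724 × 10^4 mg

917.3 mg − 19.718 mg = 897.582 mg; the difference is limited to 1 decimal place (4 s.f.).
Carrying full precision, 897.582 × 74.907 = 67235.174874 mg; 74.907 has 5 s.f., so the result keeps min(4, 5) = 4 s.f.
Rounded to 4 significant figures: 6.724 × 10^4 mg.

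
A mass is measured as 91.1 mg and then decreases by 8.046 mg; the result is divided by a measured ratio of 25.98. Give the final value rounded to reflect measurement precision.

3.20 mg

91.1 mg − 8.046 mg = 83.054 mg; the difference is limited to 1 decimal place (3 s.f.).
Carrying full precision, 83.054 ÷ 25.98 = 3.19684372594… mg; 25.98 has 4 s.f., so the result keeps min(3, 4) = 3 s.f.
Rounded to 3 significant figures: 3.20 mg.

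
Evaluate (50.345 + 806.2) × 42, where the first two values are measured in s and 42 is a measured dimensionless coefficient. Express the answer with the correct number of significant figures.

50.345 s + 806.2 s = 856.545 s; the sum is limited to 1 decimal place (4 s.f.).
Carrying full precision, 856.545 × 42 = 35974.89 s; 42 has 2 s.f., so the result keeps min(4, 2) = 2 s.f.
Rounded to 2 significant figures: 3.6 × 10⁴ s.

3.6 × 10⁴ s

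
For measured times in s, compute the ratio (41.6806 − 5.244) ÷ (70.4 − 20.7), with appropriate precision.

41.6806 − 5.244 = 36.4366, limited to 3 d.p. → 5 s.f.; 70.4 − 20.7 = 49.7, limited to 1 d.p. → 3 s.f.
Carrying full precision, 36.4366 ÷ 49.7 = 0.733130784708…; keep min(5, 3) = 3 s.f.
Rounded to 3 significant figures: 7.33 × 10^-1.

7.33 × 10^-1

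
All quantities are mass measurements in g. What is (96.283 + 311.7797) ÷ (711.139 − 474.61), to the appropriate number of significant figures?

96.283 + 311.7797 = 408.0627, limited to 3 d.p. → 6 s.f.; 711.139 − 474.61 = 236.529, limited to 2 d.p. → 5 s.f.
Carrying full precision, 408.0627 ÷ 236.529 = 1.72521213044…; keep min(6, 5) = 5 s.f.
Rounded to 5 significant figures: 1.7252.

1.7252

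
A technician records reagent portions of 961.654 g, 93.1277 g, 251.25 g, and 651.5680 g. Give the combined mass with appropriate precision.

1957.60 g

961.654 g + 93.1277 g + 251.25 g + 651.5680 g = 1957.5997 g.
Addition/subtraction keeps the fewest decimal places: 961.654 → 3 decimal places, 93.1277 → 4 decimal places, 251.25 → 2 decimal places, 651.5680 → 4 decimal places; limit is 2.
Rounded to 2 decimal places: 1957.60 g.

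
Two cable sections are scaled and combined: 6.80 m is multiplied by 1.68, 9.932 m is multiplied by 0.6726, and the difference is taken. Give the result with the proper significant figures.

4.7 m

6.80 × 1.68 = 11.424 → 11.4 m (3 s.f., last digit at the 10^-1 place).
9.932 × 0.6726 = 6.6802632 → 6.680 m (4 s.f., last digit at the 10^-3 place).
Difference: 4.7437368 m; keep the coarser place, 10^-1.
Result: 4.7 m.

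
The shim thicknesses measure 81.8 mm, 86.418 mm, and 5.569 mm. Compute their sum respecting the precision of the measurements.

81.8 mm + 86.418 mm + 5.569 mm = 173.787 mm.
Addition/subtraction keeps the fewest decimal places: 81.8 → 1 decimal place, 86.418 → 3 decimal places, 5.569 → 3 decimal places; limit is 1.
Rounded to 1 decimal place: 173.8 mm.

173.8 mm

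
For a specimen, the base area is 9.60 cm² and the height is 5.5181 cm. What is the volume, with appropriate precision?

53.0 cm³

volume = 9.60 cm² × 5.5181 cm = 52.97376 cm³.
9.60 has 3 significant figures; 5.5181 has 5.
Division/multiplication keeps the fewest: 3 significant figures.
Rounded: 53.0 cm³.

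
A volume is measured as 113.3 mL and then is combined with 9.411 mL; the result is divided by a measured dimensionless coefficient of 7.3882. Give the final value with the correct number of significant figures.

113.3 mL + 9.411 mL = 122.711 mL; the sum is limited to 1 decimal place (4 s.f.).
Carrying full precision, 122.711 ÷ 7.3882 = 16.6090522725… mL; 7.3882 has 5 s.f., so the result keeps min(4, 5) = 4 s.f.
Rounded to 4 significant figures: 16.61 mL.

16.61 mL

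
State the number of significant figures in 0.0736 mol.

3

0.0736: leading zeros are not significant.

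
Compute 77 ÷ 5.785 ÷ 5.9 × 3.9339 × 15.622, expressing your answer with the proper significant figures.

77 ÷ 5.785 ÷ 5.9 × 3.9339 × 15.622 = 138.642154801…
Multiplication/division keeps the fewest significant figures: 77 → 2 s.f., 5.785 → 4 s.f., 5.9 → 2 s.f., 3.9339 → 5 s.f., 15.622 → 5 s.f.; limit is 2.
Rounded to 2 significant figures: 1.4 × 10^2.

1.4 × 10^2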